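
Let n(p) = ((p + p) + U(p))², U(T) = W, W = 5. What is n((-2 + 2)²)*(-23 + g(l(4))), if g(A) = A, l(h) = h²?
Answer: -175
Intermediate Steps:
U(T) = 5
n(p) = (5 + 2*p)² (n(p) = ((p + p) + 5)² = (2*p + 5)² = (5 + 2*p)²)
n((-2 + 2)²)*(-23 + g(l(4))) = (5 + 2*(-2 + 2)²)²*(-23 + 4²) = (5 + 2*0²)²*(-23 + 16) = (5 + 2*0)²*(-7) = (5 + 0)²*(-7) = 5²*(-7) = 25*(-7) = -175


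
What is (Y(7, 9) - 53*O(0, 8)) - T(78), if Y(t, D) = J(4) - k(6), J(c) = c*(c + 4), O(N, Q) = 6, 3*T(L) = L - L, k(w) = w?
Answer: -292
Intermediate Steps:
T(L) = 0 (T(L) = (L - L)/3 = (⅓)*0 = 0)
J(c) = c*(4 + c)
Y(t, D) = 26 (Y(t, D) = 4*(4 + 4) - 1*6 = 4*8 - 6 = 32 - 6 = 26)
(Y(7, 9) - 53*O(0, 8)) - T(78) = (26 - 53*6) - 1*0 = (26 - 318) + 0 = -292 + 0 = -292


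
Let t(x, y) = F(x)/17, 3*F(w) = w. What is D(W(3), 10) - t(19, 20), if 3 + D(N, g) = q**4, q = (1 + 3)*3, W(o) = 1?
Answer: 1057364/51 ≈ 20733.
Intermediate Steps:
F(w) = w/3
q = 12 (q = 4*3 = 12)
t(x, y) = x/51 (t(x, y) = (x/3)/17 = (x/3)*(1/17) = x/51)
D(N, g) = 20733 (D(N, g) = -3 + 12**4 = -3 + 20736 = 20733)
D(W(3), 10) - t(19, 20) = 20733 - 19/51 = 1057364/51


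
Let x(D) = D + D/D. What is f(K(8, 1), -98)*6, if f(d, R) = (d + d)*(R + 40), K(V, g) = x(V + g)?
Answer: -6960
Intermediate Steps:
x(D) = 1 + D (x(D) = D + 1 = 1 + D)
K(V, g) = 1 + V + g (K(V, g) = 1 + (V + g) = 1 + V + g)
f(d, R) = 2*d*(40 + R) (f(d, R) = (2*d)*(40 + R) = 2*d*(40 + R))
f(K(8, 1), -98)*6 = (2*(1 + 8 + 1)*(40 - 98))*6 = (2*10*(-58))*6 = -1160*6 = -6960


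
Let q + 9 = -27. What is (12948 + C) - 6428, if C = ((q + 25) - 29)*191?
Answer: -1120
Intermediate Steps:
q = -36 (q = -9 - 27 = -36)
C = -7640 (C = ((-36 + 25) - 29)*191 = (-11 - 29)*191 = -40*191 = -7640)
(12948 + C) - 6428 = (12948 - 7640) - 6428 = 5308 - 6428 = -1120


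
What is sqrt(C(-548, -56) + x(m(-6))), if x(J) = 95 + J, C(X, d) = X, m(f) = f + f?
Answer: I*sqrt(465) ≈ 21.564*I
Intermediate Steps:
m(f) = 2*f
sqrt(C(-548, -56) + x(m(-6))) = sqrt(-548 + (95 + 2*(-6))) = sqrt(-548 + (95 - 12)) = sqrt(-548 + 83) = sqrt(-465) = I*sqrt(465)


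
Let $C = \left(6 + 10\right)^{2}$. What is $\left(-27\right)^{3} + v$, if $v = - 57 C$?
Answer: $-34275$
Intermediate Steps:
$C = 256$ ($C = 16^{2} = 256$)
$v = -14592$ ($v = \left(-57\right) 256 = -14592$)
$\left(-27\right)^{3} + v = \left(-27\right)^{3} - 14592 = -19683 - 14592 = -34275$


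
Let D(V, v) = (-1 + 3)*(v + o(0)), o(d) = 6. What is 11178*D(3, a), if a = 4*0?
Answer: 134136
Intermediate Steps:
a = 0
D(V, v) = 12 + 2*v (D(V, v) = (-1 + 3)*(v + 6) = 2*(6 + v) = 12 + 2*v)
11178*D(3, a) = 11178*(12 + 2*0) = 11178*(12 + 0) = 11178*12 = 134136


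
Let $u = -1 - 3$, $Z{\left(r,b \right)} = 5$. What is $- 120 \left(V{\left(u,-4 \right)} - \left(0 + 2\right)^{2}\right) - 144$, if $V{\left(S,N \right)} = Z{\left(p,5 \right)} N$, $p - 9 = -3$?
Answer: $2736$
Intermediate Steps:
$p = 6$ ($p = 9 - 3 = 6$)
$u = -4$
$V{\left(S,N \right)} = 5 N$
$- 120 \left(V{\left(u,-4 \right)} - \left(0 + 2\right)^{2}\right) - 144 = - 120 \left(5 \left(-4\right) - \left(0 + 2\right)^{2}\right) - 144 = - 120 \left(-20 - 2^{2}\right) - 144 = - 120 \left(-20 - 4\right) - 144 = \left(-120\right) \left(-24\right) - 144 = 2880 - 144 = 2736$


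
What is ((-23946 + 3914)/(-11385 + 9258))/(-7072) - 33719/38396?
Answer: -15874225069/18048692532 ≈ -0.87952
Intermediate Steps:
((-23946 + 3914)/(-11385 + 9258))/(-7072) - 33719/38396 = -20032/(-2127)*(-1/7072) - 33719*1/38396 = -20032*(-1/2127)*(-1/7072) - 33719/38396 = (20032/2127)*(-1/7072) - 33719/38396 = -626/470067 - 33719/38396 = -15874225069/18048692532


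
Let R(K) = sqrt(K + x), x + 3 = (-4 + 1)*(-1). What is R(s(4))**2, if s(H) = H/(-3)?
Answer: -4/3 ≈ -1.3333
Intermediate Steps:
s(H) = -H/3 (s(H) = H*(-1/3) = -H/3)
x = 0 (x = -3 + (-4 + 1)*(-1) = -3 - 3*(-1) = -3 + 3 = 0)
R(K) = sqrt(K) (R(K) = sqrt(K + 0) = sqrt(K))
R(s(4))**2 = (sqrt(-1/3*4))**2 = (sqrt(-4/3))**2 = (2*I*sqrt(3)/3)**2 = -4/3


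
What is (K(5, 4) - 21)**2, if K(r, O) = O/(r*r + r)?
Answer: 97969/225 ≈ 435.42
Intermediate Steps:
K(r, O) = O/(r + r**2) (K(r, O) = O/(r**2 + r) = O/(r + r**2))
(K(5, 4) - 21)**2 = (4/(5*(1 + 5)) - 21)**2 = (4*(1/5)/6 - 21)**2 = (4*(1/5)*(1/6) - 21)**2 = (2/15 - 21)**2 = (-313/15)**2 = 97969/225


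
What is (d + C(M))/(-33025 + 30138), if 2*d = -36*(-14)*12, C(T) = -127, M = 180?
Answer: -2897/2887 ≈ -1.0035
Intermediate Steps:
d = 3024 (d = (-36*(-14)*12)/2 = (504*12)/2 = (½)*6048 = 3024)
(d + C(M))/(-33025 + 30138) = (3024 - 127)/(-33025 + 30138) = 2897/(-2887) = 2897*(-1/2887) = -2897/2887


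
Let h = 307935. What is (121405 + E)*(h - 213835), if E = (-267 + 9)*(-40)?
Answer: 12395322500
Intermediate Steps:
E = 10320 (E = -258*(-40) = 10320)
(121405 + E)*(h - 213835) = (121405 + 10320)*(307935 - 213835) = 131725*94100 = 12395322500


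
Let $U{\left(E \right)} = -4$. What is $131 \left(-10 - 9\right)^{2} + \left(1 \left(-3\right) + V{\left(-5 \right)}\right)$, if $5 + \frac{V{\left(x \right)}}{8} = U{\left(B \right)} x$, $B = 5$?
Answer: $47408$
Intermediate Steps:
$V{\left(x \right)} = -40 - 32 x$ ($V{\left(x \right)} = -40 + 8 \left(- 4 x\right) = -40 - 32 x$)
$131 \left(-10 - 9\right)^{2} + \left(1 \left(-3\right) + V{\left(-5 \right)}\right) = 131 \left(-10 - 9\right)^{2} + \left(1 \left(-3\right) - -120\right) = 131 \left(-19\right)^{2} + \left(-3 + \left(-40 + 160\right)\right) = 131 \cdot 361 + \left(-3 + 120\right) = 47291 + 117 = 47408$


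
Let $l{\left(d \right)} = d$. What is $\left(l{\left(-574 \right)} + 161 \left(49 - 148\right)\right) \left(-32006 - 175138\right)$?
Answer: $3420568872$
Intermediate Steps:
$\left(l{\left(-574 \right)} + 161 \left(49 - 148\right)\right) \left(-32006 - 175138\right) = \left(-574 + 161 \left(49 - 148\right)\right) \left(-32006 - 175138\right) = \left(-574 + 161 \left(-99\right)\right) \left(-207144\right) = \left(-574 - 15939\right) \left(-207144\right) = \left(-16513\right) \left(-207144\right) = 3420568872$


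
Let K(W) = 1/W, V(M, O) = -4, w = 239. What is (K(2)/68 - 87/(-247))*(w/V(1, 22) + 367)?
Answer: 14845091/134368 ≈ 110.48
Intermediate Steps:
(K(2)/68 - 87/(-247))*(w/V(1, 22) + 367) = (1/(2*68) - 87/(-247))*(239/(-4) + 367) = ((1/2)*(1/68) - 87*(-1/247))*(239*(-1/4) + 367) = (1/136 + 87/247)*(-239/4 + 367) = (12079/33592)*(1229/4) = 14845091/134368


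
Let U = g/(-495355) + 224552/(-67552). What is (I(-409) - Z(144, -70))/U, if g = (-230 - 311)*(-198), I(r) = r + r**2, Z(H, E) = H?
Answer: -697386147027360/14808623887 ≈ -47093.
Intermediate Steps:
g = 107118 (g = -541*(-198) = 107118)
U = -14808623887/4182777620 (U = 107118/(-495355) + 224552/(-67552) = 107118*(-1/495355) + 224552*(-1/67552) = -107118/495355 - 28069/8444 = -14808623887/4182777620 ≈ -3.5404)
(I(-409) - Z(144, -70))/U = (-409*(1 - 409) - 1*144)/(-14808623887/4182777620) = (-409*(-408) - 144)*(-4182777620/14808623887) = (166872 - 144)*(-4182777620/14808623887) = 166728*(-4182777620/14808623887) = -697386147027360/14808623887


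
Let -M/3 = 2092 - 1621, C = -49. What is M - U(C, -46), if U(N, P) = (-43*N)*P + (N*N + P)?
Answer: 93154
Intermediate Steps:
U(N, P) = P + N**2 - 43*N*P (U(N, P) = -43*N*P + (N**2 + P) = -43*N*P + (P + N**2) = P + N**2 - 43*N*P)
M = -1413 (M = -3*(2092 - 1621) = -3*471 = -1413)
M - U(C, -46) = -1413 - (-46 + (-49)**2 - 43*(-49)*(-46)) = -1413 - (-46 + 2401 - 96922) = -1413 - 1*(-94567) = -1413 + 94567 = 93154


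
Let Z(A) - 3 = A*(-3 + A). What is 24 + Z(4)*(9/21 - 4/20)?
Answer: 128/5 ≈ 25.600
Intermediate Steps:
Z(A) = 3 + A*(-3 + A)
24 + Z(4)*(9/21 - 4/20) = 24 + (3 + 4**2 - 3*4)*(9/21 - 4/20) = 24 + (3 + 16 - 12)*(9*(1/21) - 4*1/20) = 24 + 7*(3/7 - 1/5) = 24 + 7*(8/35) = 24 + 8/5 = 128/5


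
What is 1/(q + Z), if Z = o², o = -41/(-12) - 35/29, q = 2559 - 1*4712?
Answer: -121104/260145551 ≈ -0.00046552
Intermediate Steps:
q = -2153 (q = 2559 - 4712 = -2153)
o = 769/348 (o = -41*(-1/12) - 35*1/29 = 41/12 - 35/29 = 769/348 ≈ 2.2098)
Z = 591361/121104 (Z = (769/348)² = 591361/121104 ≈ 4.8831)
1/(q + Z) = 1/(-2153 + 591361/121104) = 1/(-260145551/121104) = -121104/260145551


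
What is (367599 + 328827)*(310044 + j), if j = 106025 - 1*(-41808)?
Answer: 318877447602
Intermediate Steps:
j = 147833 (j = 106025 + 41808 = 147833)
(367599 + 328827)*(310044 + j) = (367599 + 328827)*(310044 + 147833) = 696426*457877 = 318877447602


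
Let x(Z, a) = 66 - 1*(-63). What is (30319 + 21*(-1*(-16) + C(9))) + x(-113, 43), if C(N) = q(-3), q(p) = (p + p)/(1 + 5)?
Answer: 30763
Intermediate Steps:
q(p) = p/3 (q(p) = (2*p)/6 = (2*p)*(⅙) = p/3)
C(N) = -1 (C(N) = (⅓)*(-3) = -1)
x(Z, a) = 129 (x(Z, a) = 66 + 63 = 129)
(30319 + 21*(-1*(-16) + C(9))) + x(-113, 43) = (30319 + 21*(-1*(-16) - 1)) + 129 = (30319 + 21*(16 - 1)) + 129 = (30319 + 21*15) + 129 = (30319 + 315) + 129 = 30634 + 129 = 30763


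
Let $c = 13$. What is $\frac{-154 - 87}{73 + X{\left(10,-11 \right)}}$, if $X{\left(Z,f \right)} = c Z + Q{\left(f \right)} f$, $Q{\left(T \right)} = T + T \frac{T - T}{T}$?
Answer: $- \frac{241}{324} \approx -0.74383$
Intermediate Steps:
$Q{\left(T \right)} = T$ ($Q{\left(T \right)} = T + T \frac{0}{T} = T + T 0 = T + 0 = T$)
$X{\left(Z,f \right)} = f^{2} + 13 Z$ ($X{\left(Z,f \right)} = 13 Z + f f = 13 Z + f^{2} = f^{2} + 13 Z$)
$\frac{-154 - 87}{73 + X{\left(10,-11 \right)}} = \frac{-154 - 87}{73 + \left(\left(-11\right)^{2} + 13 \cdot 10\right)} = \frac{1}{73 + \left(121 + 130\right)} \left(-241\right) = \frac{1}{73 + 251} \left(-241\right) = \frac{1}{324} \left(-241\right) = - \frac{241}{324}$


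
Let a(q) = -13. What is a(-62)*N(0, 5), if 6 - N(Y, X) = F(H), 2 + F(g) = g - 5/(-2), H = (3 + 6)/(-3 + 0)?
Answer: -221/2 ≈ -110.50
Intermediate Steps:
H = -3 (H = 9/(-3) = 9*(-⅓) = -3)
F(g) = ½ + g (F(g) = -2 + (g - 5/(-2)) = -2 + (g - 5*(-½)) = -2 + (g + 5/2) = -2 + (5/2 + g) = ½ + g)
N(Y, X) = 17/2 (N(Y, X) = 6 - (½ - 3) = 6 - 1*(-5/2) = 6 + 5/2 = 17/2)
a(-62)*N(0, 5) = -13*17/2 = -221/2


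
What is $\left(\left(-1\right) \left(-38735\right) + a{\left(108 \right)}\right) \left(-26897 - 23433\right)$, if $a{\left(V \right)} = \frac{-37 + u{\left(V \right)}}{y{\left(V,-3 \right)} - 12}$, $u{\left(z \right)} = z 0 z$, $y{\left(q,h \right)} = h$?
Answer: $- \frac{5848970092}{3} \approx -1.9497 \cdot 10^{9}$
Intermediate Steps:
$u{\left(z \right)} = 0$ ($u{\left(z \right)} = 0 z = 0$)
$a{\left(V \right)} = \frac{37}{15}$ ($a{\left(V \right)} = \frac{-37 + 0}{-3 - 12} = - \frac{37}{-15} = \left(-37\right) \left(- \frac{1}{15}\right) = \frac{37}{15}$)
$\left(\left(-1\right) \left(-38735\right) + a{\left(108 \right)}\right) \left(-26897 - 23433\right) = \left(\left(-1\right) \left(-38735\right) + \frac{37}{15}\right) \left(-26897 - 23433\right) = \left(38735 + \frac{37}{15}\right) \left(-50330\right) = \frac{581062}{15} \left(-50330\right) = - \frac{5848970092}{3}$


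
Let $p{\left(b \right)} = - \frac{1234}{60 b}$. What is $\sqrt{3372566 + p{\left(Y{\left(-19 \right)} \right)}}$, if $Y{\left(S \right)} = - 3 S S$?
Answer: $\frac{\sqrt{1095746699570}}{570} \approx 1836.5$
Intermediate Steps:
$Y{\left(S \right)} = - 3 S^{2}$
$p{\left(b \right)} = - \frac{617}{30 b}$ ($p{\left(b \right)} = - 1234 \frac{1}{60 b} = - \frac{617}{30 b}$)
$\sqrt{3372566 + p{\left(Y{\left(-19 \right)} \right)}} = \sqrt{3372566 - \frac{617}{30 \left(- 3 \left(-19\right)^{2}\right)}} = \sqrt{3372566 - \frac{617}{30 \left(\left(-3\right) 361\right)}} = \sqrt{3372566 - \frac{617}{30 \left(-1083\right)}} = \sqrt{3372566 - - \frac{617}{32490}} = \sqrt{3372566 + \frac{617}{32490}} = \sqrt{\frac{109574669957}{32490}} = \frac{\sqrt{1095746699570}}{570}$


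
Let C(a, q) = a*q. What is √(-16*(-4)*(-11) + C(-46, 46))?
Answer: 2*I*√705 ≈ 53.104*I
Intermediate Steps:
√(-16*(-4)*(-11) + C(-46, 46)) = √(-16*(-4)*(-11) - 46*46) = √(64*(-11) - 2116) = √(-704 - 2116) = √(-2820) = 2*I*√705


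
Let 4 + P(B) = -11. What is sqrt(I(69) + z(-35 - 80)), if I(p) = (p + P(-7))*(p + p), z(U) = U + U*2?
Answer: sqrt(7107) ≈ 84.303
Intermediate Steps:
P(B) = -15 (P(B) = -4 - 11 = -15)
z(U) = 3*U (z(U) = U + 2*U = 3*U)
I(p) = 2*p*(-15 + p) (I(p) = (p - 15)*(p + p) = (-15 + p)*(2*p) = 2*p*(-15 + p))
sqrt(I(69) + z(-35 - 80)) = sqrt(2*69*(-15 + 69) + 3*(-35 - 80)) = sqrt(2*69*54 + 3*(-115)) = sqrt(7452 - 345) = sqrt(7107)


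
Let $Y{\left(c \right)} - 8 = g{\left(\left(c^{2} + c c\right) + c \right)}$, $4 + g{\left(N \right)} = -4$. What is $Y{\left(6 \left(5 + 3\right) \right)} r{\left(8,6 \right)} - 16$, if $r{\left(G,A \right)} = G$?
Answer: $-16$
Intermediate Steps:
$g{\left(N \right)} = -8$ ($g{\left(N \right)} = -4 - 4 = -8$)
$Y{\left(c \right)} = 0$ ($Y{\left(c \right)} = 8 - 8 = 0$)
$Y{\left(6 \left(5 + 3\right) \right)} r{\left(8,6 \right)} - 16 = 0 \cdot 8 - 16 = 0 - 16 = -16$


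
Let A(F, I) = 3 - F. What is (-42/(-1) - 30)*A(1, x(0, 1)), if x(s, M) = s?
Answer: 24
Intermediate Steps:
(-42/(-1) - 30)*A(1, x(0, 1)) = (-42/(-1) - 30)*(3 - 1*1) = (-42*(-1) - 30)*(3 - 1) = (42 - 30)*2 = 12*2 = 24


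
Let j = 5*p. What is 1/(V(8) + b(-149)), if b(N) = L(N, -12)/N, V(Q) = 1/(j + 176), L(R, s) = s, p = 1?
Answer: 26969/2321 ≈ 11.620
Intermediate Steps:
j = 5 (j = 5*1 = 5)
V(Q) = 1/181 (V(Q) = 1/(5 + 176) = 1/181)
b(N) = -12/N
1/(V(8) + b(-149)) = 1/(1/181 - 12/(-149)) = 1/(1/181 - 12*(-1/149)) = 1/(1/181 + 12/149) = 1/(2321/26969) = 26969/2321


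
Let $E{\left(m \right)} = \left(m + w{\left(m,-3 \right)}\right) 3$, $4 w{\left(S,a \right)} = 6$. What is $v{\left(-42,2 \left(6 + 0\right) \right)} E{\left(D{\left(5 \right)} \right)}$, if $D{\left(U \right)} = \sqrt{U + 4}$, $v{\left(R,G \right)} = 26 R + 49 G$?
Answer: $-6804$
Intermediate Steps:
$w{\left(S,a \right)} = \frac{3}{2}$ ($w{\left(S,a \right)} = \frac{1}{4} \cdot 6 = \frac{3}{2}$)
$D{\left(U \right)} = \sqrt{4 + U}$
$E{\left(m \right)} = \frac{9}{2} + 3 m$ ($E{\left(m \right)} = \left(m + \frac{3}{2}\right) 3 = \left(\frac{3}{2} + m\right) 3 = \frac{9}{2} + 3 m$)
$v{\left(-42,2 \left(6 + 0\right) \right)} E{\left(D{\left(5 \right)} \right)} = \left(26 \left(-42\right) + 49 \cdot 2 \left(6 + 0\right)\right) \left(\frac{9}{2} + 3 \sqrt{4 + 5}\right) = \left(-1092 + 49 \cdot 2 \cdot 6\right) \left(\frac{9}{2} + 3 \sqrt{9}\right) = \left(-1092 + 49 \cdot 12\right) \left(\frac{9}{2} + 3 \cdot 3\right) = \left(-1092 + 588\right) \left(\frac{9}{2} + 9\right) = \left(-504\right) \frac{27}{2} = -6804$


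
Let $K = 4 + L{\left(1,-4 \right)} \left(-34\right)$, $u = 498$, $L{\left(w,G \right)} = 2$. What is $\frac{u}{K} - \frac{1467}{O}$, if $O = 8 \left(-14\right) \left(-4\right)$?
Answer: $- \frac{4953}{448} \approx -11.056$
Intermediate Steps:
$O = 448$ ($O = \left(-112\right) \left(-4\right) = 448$)
$K = -64$ ($K = 4 + 2 \left(-34\right) = 4 - 68 = -64$)
$\frac{u}{K} - \frac{1467}{O} = \frac{498}{-64} - \frac{1467}{448} = 498 \left(- \frac{1}{64}\right) - \frac{1467}{448} = - \frac{249}{32} - \frac{1467}{448} = - \frac{4953}{448}$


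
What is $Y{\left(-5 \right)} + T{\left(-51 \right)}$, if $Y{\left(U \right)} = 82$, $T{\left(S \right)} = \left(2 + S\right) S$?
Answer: $2581$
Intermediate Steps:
$T{\left(S \right)} = S \left(2 + S\right)$
$Y{\left(-5 \right)} + T{\left(-51 \right)} = 82 - 51 \left(2 - 51\right) = 82 - -2499 = 82 + 2499 = 2581$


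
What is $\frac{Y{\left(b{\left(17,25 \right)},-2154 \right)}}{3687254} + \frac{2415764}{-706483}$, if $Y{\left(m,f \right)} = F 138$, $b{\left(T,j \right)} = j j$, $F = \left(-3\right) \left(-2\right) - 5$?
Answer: $- \frac{4453718988701}{1302491133841} \approx -3.4194$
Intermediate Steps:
$F = 1$ ($F = 6 - 5 = 1$)
$b{\left(T,j \right)} = j^{2}$
$Y{\left(m,f \right)} = 138$ ($Y{\left(m,f \right)} = 1 \cdot 138 = 138$)
$\frac{Y{\left(b{\left(17,25 \right)},-2154 \right)}}{3687254} + \frac{2415764}{-706483} = \frac{138}{3687254} + \frac{2415764}{-706483} = 138 \cdot \frac{1}{3687254} + 2415764 \left(- \frac{1}{706483}\right) = \frac{69}{1843627} - \frac{2415764}{706483} = - \frac{4453718988701}{1302491133841}$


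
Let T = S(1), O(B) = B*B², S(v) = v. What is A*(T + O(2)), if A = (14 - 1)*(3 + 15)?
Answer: 2106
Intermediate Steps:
O(B) = B³
A = 234 (A = 13*18 = 234)
T = 1
A*(T + O(2)) = 234*(1 + 2³) = 234*(1 + 8) = 234*9 = 2106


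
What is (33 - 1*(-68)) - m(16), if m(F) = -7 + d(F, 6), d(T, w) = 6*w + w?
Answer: 66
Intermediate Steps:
d(T, w) = 7*w
m(F) = 35 (m(F) = -7 + 7*6 = -7 + 42 = 35)
(33 - 1*(-68)) - m(16) = (33 - 1*(-68)) - 1*35 = (33 + 68) - 35 = 101 - 35 = 66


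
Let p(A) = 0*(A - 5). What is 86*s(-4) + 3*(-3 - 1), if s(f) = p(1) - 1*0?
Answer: -12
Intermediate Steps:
p(A) = 0 (p(A) = 0*(-5 + A) = 0)
s(f) = 0 (s(f) = 0 - 1*0 = 0 + 0 = 0)
86*s(-4) + 3*(-3 - 1) = 86*0 + 3*(-3 - 1) = 0 + 3*(-4) = 0 - 12 = -12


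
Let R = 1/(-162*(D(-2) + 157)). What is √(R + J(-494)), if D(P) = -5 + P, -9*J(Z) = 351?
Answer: I*√2843103/270 ≈ 6.245*I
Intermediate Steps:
J(Z) = -39 (J(Z) = -⅑*351 = -39)
R = -1/24300 (R = 1/(-162*((-5 - 2) + 157)) = 1/(-162*(-7 + 157)) = 1/(-162*150) = 1/(-24300) = -1/24300 ≈ -4.1152e-5)
√(R + J(-494)) = √(-1/24300 - 39) = √(-947701/24300) = I*√2843103/270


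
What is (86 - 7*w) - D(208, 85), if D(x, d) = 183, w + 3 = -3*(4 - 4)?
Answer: -76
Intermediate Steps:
w = -3 (w = -3 - 3*(4 - 4) = -3 - 3*0 = -3 + 0 = -3)
(86 - 7*w) - D(208, 85) = (86 - 7*(-3)) - 1*183 = (86 + 21) - 183 = 107 - 183 = -76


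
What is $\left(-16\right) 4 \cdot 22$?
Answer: $-1408$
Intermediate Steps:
$\left(-16\right) 4 \cdot 22 = \left(-64\right) 22 = -1408$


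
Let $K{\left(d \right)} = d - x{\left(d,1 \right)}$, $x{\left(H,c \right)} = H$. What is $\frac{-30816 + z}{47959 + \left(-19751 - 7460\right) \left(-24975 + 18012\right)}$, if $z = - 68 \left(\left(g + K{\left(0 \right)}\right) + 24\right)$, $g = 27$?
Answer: $- \frac{8571}{47379538} \approx -0.0001809$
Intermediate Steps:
$K{\left(d \right)} = 0$ ($K{\left(d \right)} = d - d = 0$)
$z = -3468$ ($z = - 68 \left(\left(27 + 0\right) + 24\right) = - 68 \left(27 + 24\right) = \left(-68\right) 51 = -3468$)
$\frac{-30816 + z}{47959 + \left(-19751 - 7460\right) \left(-24975 + 18012\right)} = \frac{-30816 - 3468}{47959 + \left(-19751 - 7460\right) \left(-24975 + 18012\right)} = - \frac{34284}{47959 - -189470193} = - \frac{34284}{47959 + 189470193} = - \frac{34284}{189518152} = \left(-34284\right) \frac{1}{189518152} = - \frac{8571}{47379538}$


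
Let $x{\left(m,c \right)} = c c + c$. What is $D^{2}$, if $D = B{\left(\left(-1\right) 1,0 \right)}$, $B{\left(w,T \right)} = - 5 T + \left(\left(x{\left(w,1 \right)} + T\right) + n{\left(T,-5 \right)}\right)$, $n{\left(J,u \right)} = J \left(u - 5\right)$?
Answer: $4$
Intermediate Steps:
$x{\left(m,c \right)} = c + c^{2}$ ($x{\left(m,c \right)} = c^{2} + c = c + c^{2}$)
$n{\left(J,u \right)} = J \left(-5 + u\right)$
$B{\left(w,T \right)} = 2 - 14 T$ ($B{\left(w,T \right)} = - 5 T + \left(\left(1 \left(1 + 1\right) + T\right) + T \left(-5 - 5\right)\right) = - 5 T + \left(\left(1 \cdot 2 + T\right) + T \left(-10\right)\right) = - 5 T - \left(-2 + 9 T\right) = 2 - 14 T$)
$D = 2$ ($D = 2 - 0 = 2 + 0 = 2$)
$D^{2} = 2^{2} = 4$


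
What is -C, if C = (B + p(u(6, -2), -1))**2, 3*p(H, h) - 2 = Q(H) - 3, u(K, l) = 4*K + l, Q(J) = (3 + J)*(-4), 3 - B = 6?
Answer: -12100/9 ≈ -1344.4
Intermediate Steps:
B = -3 (B = 3 - 1*6 = 3 - 6 = -3)
Q(J) = -12 - 4*J
u(K, l) = l + 4*K
p(H, h) = -13/3 - 4*H/3 (p(H, h) = 2/3 + ((-12 - 4*H) - 3)/3 = 2/3 + (-15 - 4*H)/3 = 2/3 + (-5 - 4*H/3) = -13/3 - 4*H/3)
C = 12100/9 (C = (-3 + (-13/3 - 4*(-2 + 4*6)/3))**2 = (-3 + (-13/3 - 4*(-2 + 24)/3))**2 = (-3 + (-13/3 - 4/3*22))**2 = (-3 + (-13/3 - 88/3))**2 = (-3 - 101/3)**2 = (-110/3)**2 = 12100/9 ≈ 1344.4)
-C = -1*12100/9 = -12100/9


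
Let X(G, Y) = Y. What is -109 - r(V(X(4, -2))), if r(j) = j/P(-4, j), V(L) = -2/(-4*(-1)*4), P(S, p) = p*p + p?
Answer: -771/7 ≈ -110.14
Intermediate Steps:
P(S, p) = p + p² (P(S, p) = p² + p = p + p²)
V(L) = -⅛ (V(L) = -2/(4*4) = -2/16 = -2*1/16 = -⅛)
r(j) = 1/(1 + j) (r(j) = j/((j*(1 + j))) = j*(1/(j*(1 + j))) = 1/(1 + j))
-109 - r(V(X(4, -2))) = -109 - 1/(1 - ⅛) = -109 - 1/7/8 = -109 - 1*8/7 = -109 - 8/7 = -771/7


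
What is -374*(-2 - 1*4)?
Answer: 2244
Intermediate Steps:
-374*(-2 - 1*4) = -374*(-2 - 4) = -374*(-6) = 2244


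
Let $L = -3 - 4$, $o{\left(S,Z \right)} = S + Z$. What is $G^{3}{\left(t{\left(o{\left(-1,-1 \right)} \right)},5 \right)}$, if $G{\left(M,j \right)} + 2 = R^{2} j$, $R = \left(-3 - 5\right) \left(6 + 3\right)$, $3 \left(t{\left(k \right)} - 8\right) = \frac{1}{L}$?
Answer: $17410227920632$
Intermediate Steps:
$L = -7$
$t{\left(k \right)} = \frac{167}{21}$ ($t{\left(k \right)} = 8 + \frac{1}{3 \left(-7\right)} = 8 + \frac{1}{3} \left(- \frac{1}{7}\right) = 8 - \frac{1}{21} = \frac{167}{21}$)
$R = -72$ ($R = \left(-8\right) 9 = -72$)
$G{\left(M,j \right)} = -2 + 5184 j$ ($G{\left(M,j \right)} = -2 + \left(-72\right)^{2} j = -2 + 5184 j$)
$G^{3}{\left(t{\left(o{\left(-1,-1 \right)} \right)},5 \right)} = \left(-2 + 5184 \cdot 5\right)^{3} = \left(-2 + 25920\right)^{3} = 25918^{3} = 17410227920632$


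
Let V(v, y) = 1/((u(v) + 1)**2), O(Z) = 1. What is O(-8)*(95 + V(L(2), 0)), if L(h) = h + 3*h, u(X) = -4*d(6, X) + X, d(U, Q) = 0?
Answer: 7696/81 ≈ 95.012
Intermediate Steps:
u(X) = X (u(X) = -4*0 + X = 0 + X = X)
L(h) = 4*h
V(v, y) = (1 + v)**(-2) (V(v, y) = 1/((v + 1)**2) = 1/((1 + v)**2) = (1 + v)**(-2))
O(-8)*(95 + V(L(2), 0)) = 1*(95 + (1 + 4*2)**(-2)) = 1*(95 + (1 + 8)**(-2)) = 1*(95 + 9**(-2)) = 1*(95 + 1/81) = 1*(7696/81) = 7696/81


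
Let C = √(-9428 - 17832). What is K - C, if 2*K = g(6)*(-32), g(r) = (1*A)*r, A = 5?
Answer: -480 - 2*I*√6815 ≈ -480.0 - 165.11*I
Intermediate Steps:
g(r) = 5*r (g(r) = (1*5)*r = 5*r)
C = 2*I*√6815 (C = √(-27260) = 2*I*√6815 ≈ 165.11*I)
K = -480 (K = ((5*6)*(-32))/2 = (30*(-32))/2 = (½)*(-960) = -480)
K - C = -480 - 2*I*√6815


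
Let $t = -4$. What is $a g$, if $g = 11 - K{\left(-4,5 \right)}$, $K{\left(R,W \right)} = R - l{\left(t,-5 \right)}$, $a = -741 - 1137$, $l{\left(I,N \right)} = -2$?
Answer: $-24414$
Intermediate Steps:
$a = -1878$ ($a = -741 - 1137 = -1878$)
$K{\left(R,W \right)} = 2 + R$ ($K{\left(R,W \right)} = R - -2 = R + 2 = 2 + R$)
$g = 13$ ($g = 11 - \left(2 - 4\right) = 11 - -2 = 11 + 2 = 13$)
$a g = \left(-1878\right) 13 = -24414$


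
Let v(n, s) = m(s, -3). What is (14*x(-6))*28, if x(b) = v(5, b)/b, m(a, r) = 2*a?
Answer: 784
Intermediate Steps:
v(n, s) = 2*s
x(b) = 2 (x(b) = (2*b)/b = 2)
(14*x(-6))*28 = (14*2)*28 = 28*28 = 784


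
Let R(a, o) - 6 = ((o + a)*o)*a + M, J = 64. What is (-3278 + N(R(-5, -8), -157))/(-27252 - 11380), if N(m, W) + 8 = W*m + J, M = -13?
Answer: -79517/38632 ≈ -2.0583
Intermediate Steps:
R(a, o) = -7 + a*o*(a + o) (R(a, o) = 6 + (((o + a)*o)*a - 13) = 6 + (((a + o)*o)*a - 13) = 6 + ((o*(a + o))*a - 13) = 6 + (a*o*(a + o) - 13) = 6 + (-13 + a*o*(a + o)) = -7 + a*o*(a + o))
N(m, W) = 56 + W*m (N(m, W) = -8 + (W*m + 64) = -8 + (64 + W*m) = 56 + W*m)
(-3278 + N(R(-5, -8), -157))/(-27252 - 11380) = (-3278 + (56 - 157*(-7 - 5*(-8)**2 - 8*(-5)**2)))/(-27252 - 11380) = (-3278 + (56 - 157*(-7 - 5*64 - 8*25)))/(-38632) = (-3278 + (56 - 157*(-7 - 320 - 200)))*(-1/38632) = (-3278 + (56 - 157*(-527)))*(-1/38632) = (-3278 + (56 + 82739))*(-1/38632) = (-3278 + 82795)*(-1/38632) = 79517*(-1/38632) = -79517/38632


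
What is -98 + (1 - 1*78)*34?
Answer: -2716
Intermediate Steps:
-98 + (1 - 1*78)*34 = -98 + (1 - 78)*34 = -98 - 77*34 = -98 - 2618 = -2716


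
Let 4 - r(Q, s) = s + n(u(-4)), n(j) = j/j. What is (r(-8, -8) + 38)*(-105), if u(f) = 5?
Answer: -5145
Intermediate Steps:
n(j) = 1
r(Q, s) = 3 - s (r(Q, s) = 4 - (s + 1) = 4 - (1 + s) = 4 + (-1 - s) = 3 - s)
(r(-8, -8) + 38)*(-105) = ((3 - 1*(-8)) + 38)*(-105) = ((3 + 8) + 38)*(-105) = (11 + 38)*(-105) = 49*(-105) = -5145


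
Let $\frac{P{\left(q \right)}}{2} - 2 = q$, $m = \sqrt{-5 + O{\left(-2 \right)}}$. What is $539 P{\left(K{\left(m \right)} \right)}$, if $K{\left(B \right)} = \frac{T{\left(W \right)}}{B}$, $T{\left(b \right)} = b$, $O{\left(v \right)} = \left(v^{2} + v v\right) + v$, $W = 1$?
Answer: $3234$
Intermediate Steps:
$O{\left(v \right)} = v + 2 v^{2}$ ($O{\left(v \right)} = \left(v^{2} + v^{2}\right) + v = 2 v^{2} + v = v + 2 v^{2}$)
$m = 1$ ($m = \sqrt{-5 - 2 \left(1 + 2 \left(-2\right)\right)} = \sqrt{-5 - 2 \left(1 - 4\right)} = \sqrt{-5 - -6} = \sqrt{-5 + 6} = \sqrt{1} = 1$)
$K{\left(B \right)} = \frac{1}{B}$ ($K{\left(B \right)} = 1 \frac{1}{B} = \frac{1}{B}$)
$P{\left(q \right)} = 4 + 2 q$
$539 P{\left(K{\left(m \right)} \right)} = 539 \left(4 + \frac{2}{1}\right) = 539 \left(4 + 2 \cdot 1\right) = 539 \left(4 + 2\right) = 539 \cdot 6 = 3234$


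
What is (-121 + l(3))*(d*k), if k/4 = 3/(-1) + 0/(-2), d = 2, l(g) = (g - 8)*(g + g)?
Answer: 3624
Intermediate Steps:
l(g) = 2*g*(-8 + g) (l(g) = (-8 + g)*(2*g) = 2*g*(-8 + g))
k = -12 (k = 4*(3/(-1) + 0/(-2)) = 4*(3*(-1) + 0*(-½)) = 4*(-3 + 0) = 4*(-3) = -12)
(-121 + l(3))*(d*k) = (-121 + 2*3*(-8 + 3))*(2*(-12)) = (-121 + 2*3*(-5))*(-24) = (-121 - 30)*(-24) = -151*(-24) = 3624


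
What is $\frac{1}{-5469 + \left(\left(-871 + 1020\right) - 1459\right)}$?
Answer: $- \frac{1}{6779} \approx -0.00014751$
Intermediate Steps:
$\frac{1}{-5469 + \left(\left(-871 + 1020\right) - 1459\right)} = \frac{1}{-5469 + \left(149 - 1459\right)} = \frac{1}{-5469 - 1310} = \frac{1}{-6779} = - \frac{1}{6779}$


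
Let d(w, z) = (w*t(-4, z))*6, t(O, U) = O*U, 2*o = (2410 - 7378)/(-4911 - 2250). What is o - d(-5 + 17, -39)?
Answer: -26809956/2387 ≈ -11232.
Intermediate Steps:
o = 828/2387 (o = ((2410 - 7378)/(-4911 - 2250))/2 = (-4968/(-7161))/2 = (-4968*(-1/7161))/2 = (½)*(1656/2387) = 828/2387 ≈ 0.34688)
d(w, z) = -24*w*z (d(w, z) = (w*(-4*z))*6 = -4*w*z*6 = -24*w*z)
o - d(-5 + 17, -39) = 828/2387 - (-24)*(-5 + 17)*(-39) = 828/2387 - (-24)*12*(-39) = 828/2387 - 1*11232 = 828/2387 - 11232 = -26809956/2387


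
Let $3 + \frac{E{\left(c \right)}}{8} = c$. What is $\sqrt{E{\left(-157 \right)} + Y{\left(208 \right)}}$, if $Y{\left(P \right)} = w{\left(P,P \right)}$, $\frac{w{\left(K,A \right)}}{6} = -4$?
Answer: $2 i \sqrt{326} \approx 36.111 i$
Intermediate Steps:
$w{\left(K,A \right)} = -24$ ($w{\left(K,A \right)} = 6 \left(-4\right) = -24$)
$E{\left(c \right)} = -24 + 8 c$
$Y{\left(P \right)} = -24$
$\sqrt{E{\left(-157 \right)} + Y{\left(208 \right)}} = \sqrt{\left(-24 + 8 \left(-157\right)\right) - 24} = \sqrt{\left(-24 - 1256\right) - 24} = \sqrt{-1280 - 24} = \sqrt{-1304} = 2 i \sqrt{326}$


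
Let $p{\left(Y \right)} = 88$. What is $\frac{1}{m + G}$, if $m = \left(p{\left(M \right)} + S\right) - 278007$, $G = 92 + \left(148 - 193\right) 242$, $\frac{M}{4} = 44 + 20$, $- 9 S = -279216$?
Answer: $- \frac{1}{257693} \approx -3.8806 \cdot 10^{-6}$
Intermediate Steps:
$S = 31024$ ($S = \left(- \frac{1}{9}\right) \left(-279216\right) = 31024$)
$M = 256$ ($M = 4 \left(44 + 20\right) = 4 \cdot 64 = 256$)
$G = -10798$ ($G = 92 - 10890 = -10798$)
$m = -246895$ ($m = \left(88 + 31024\right) - 278007 = 31112 - 278007 = -246895$)
$\frac{1}{m + G} = \frac{1}{-246895 - 10798} = \frac{1}{-257693} = - \frac{1}{257693}$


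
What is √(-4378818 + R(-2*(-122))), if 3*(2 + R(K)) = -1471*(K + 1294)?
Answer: I*√46196574/3 ≈ 2265.6*I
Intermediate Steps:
R(K) = -1903480/3 - 1471*K/3 (R(K) = -2 + (-1471*(K + 1294))/3 = -2 + (-1471*(1294 + K))/3 = -2 + (-1903474 - 1471*K)/3 = -2 + (-1903474/3 - 1471*K/3) = -1903480/3 - 1471*K/3)
√(-4378818 + R(-2*(-122))) = √(-4378818 + (-1903480/3 - (-2942)*(-122)/3)) = √(-4378818 + (-1903480/3 - 1471/3*244)) = √(-4378818 + (-1903480/3 - 358924/3)) = √(-4378818 - 2262404/3) = √(-15398858/3) = I*√46196574/3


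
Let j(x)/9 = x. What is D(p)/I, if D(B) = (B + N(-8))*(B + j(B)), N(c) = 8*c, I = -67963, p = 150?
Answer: -129000/67963 ≈ -1.8981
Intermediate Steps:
j(x) = 9*x
D(B) = 10*B*(-64 + B) (D(B) = (B + 8*(-8))*(B + 9*B) = (B - 64)*(10*B) = (-64 + B)*(10*B) = 10*B*(-64 + B))
D(p)/I = (10*150*(-64 + 150))/(-67963) = (10*150*86)*(-1/67963) = 129000*(-1/67963) = -129000/67963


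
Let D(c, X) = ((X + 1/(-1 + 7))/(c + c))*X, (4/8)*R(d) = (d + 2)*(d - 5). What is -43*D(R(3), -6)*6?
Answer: 903/4 ≈ 225.75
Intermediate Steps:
R(d) = 2*(-5 + d)*(2 + d) (R(d) = 2*((d + 2)*(d - 5)) = 2*((2 + d)*(-5 + d)) = 2*((-5 + d)*(2 + d)) = 2*(-5 + d)*(2 + d))
D(c, X) = X*(1/6 + X)/(2*c) (D(c, X) = ((X + 1/6)/((2*c)))*X = ((X + 1/6)*(1/(2*c)))*X = ((1/6 + X)*(1/(2*c)))*X = ((1/6 + X)/(2*c))*X = X*(1/6 + X)/(2*c))
-43*D(R(3), -6)*6 = -43*(-6)*(1 + 6*(-6))/(12*(-20 - 6*3 + 2*3**2))*6 = -43*(-6)*(1 - 36)/(12*(-20 - 18 + 2*9))*6 = -43*(-6)*(-35)/(12*(-20 - 18 + 18))*6 = -43*(-6)*(-35)/(12*(-20))*6 = -43*(-6)*(-1)*(-35)/(12*20)*6 = -43*(-7/8)*6 = (301/8)*6 = 903/4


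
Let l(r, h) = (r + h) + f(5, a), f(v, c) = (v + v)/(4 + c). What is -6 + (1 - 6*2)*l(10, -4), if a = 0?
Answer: -199/2 ≈ -99.500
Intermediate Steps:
f(v, c) = 2*v/(4 + c) (f(v, c) = (2*v)/(4 + c) = 2*v/(4 + c))
l(r, h) = 5/2 + h + r (l(r, h) = (r + h) + 2*5/(4 + 0) = (h + r) + 2*5/4 = (h + r) + 2*5*(¼) = (h + r) + 5/2 = 5/2 + h + r)
-6 + (1 - 6*2)*l(10, -4) = -6 + (1 - 6*2)*(5/2 - 4 + 10) = -6 + (1 - 12)*(17/2) = -6 - 11*17/2 = -6 - 187/2 = -199/2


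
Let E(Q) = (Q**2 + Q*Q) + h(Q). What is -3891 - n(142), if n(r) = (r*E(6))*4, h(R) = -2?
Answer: -43651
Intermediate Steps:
E(Q) = -2 + 2*Q**2 (E(Q) = (Q**2 + Q*Q) - 2 = (Q**2 + Q**2) - 2 = 2*Q**2 - 2 = -2 + 2*Q**2)
n(r) = 280*r (n(r) = (r*(-2 + 2*6**2))*4 = (r*(-2 + 2*36))*4 = (r*(-2 + 72))*4 = (r*70)*4 = (70*r)*4 = 280*r)
-3891 - n(142) = -3891 - 280*142 = -3891 - 1*39760 = -3891 - 39760 = -43651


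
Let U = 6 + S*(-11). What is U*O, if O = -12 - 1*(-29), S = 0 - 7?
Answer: 1411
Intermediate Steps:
S = -7
O = 17 (O = -12 + 29 = 17)
U = 83 (U = 6 - 7*(-11) = 6 + 77 = 83)
U*O = 83*17 = 1411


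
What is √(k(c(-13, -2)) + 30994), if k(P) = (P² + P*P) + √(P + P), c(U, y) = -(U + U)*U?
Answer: √(259482 + 26*I) ≈ 509.39 + 0.026*I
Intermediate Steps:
c(U, y) = -2*U² (c(U, y) = -2*U*U = -2*U²)
k(P) = 2*P² + √2*√P (k(P) = (P² + P²) + √(2*P) = 2*P² + √2*√P)
√(k(c(-13, -2)) + 30994) = √((2*(-2*(-13)²)² + √2*√(-2*(-13)²)) + 30994) = √((2*(-2*169)² + √2*√(-2*169)) + 30994) = √((2*(-338)² + √2*√(-338)) + 30994) = √((2*114244 + √2*(13*I*√2)) + 30994) = √((228488 + 26*I) + 30994) = √(259482 + 26*I)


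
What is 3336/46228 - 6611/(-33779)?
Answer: 104575013/390383903 ≈ 0.26788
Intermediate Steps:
3336/46228 - 6611/(-33779) = 3336*(1/46228) - 6611*(-1/33779) = 834/11557 + 6611/33779 = 104575013/390383903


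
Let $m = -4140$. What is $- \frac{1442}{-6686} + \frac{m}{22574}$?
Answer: $\frac{1217917}{37732441} \approx 0.032278$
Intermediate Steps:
$- \frac{1442}{-6686} + \frac{m}{22574} = - \frac{1442}{-6686} - \frac{4140}{22574} = \left(-1442\right) \left(- \frac{1}{6686}\right) - \frac{2070}{11287} = \frac{721}{3343} - \frac{2070}{11287} = \frac{1217917}{37732441}$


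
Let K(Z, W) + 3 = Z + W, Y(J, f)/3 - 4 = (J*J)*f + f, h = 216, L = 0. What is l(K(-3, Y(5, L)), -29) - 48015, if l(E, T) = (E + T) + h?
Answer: -47822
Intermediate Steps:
Y(J, f) = 12 + 3*f + 3*f*J**2 (Y(J, f) = 12 + 3*((J*J)*f + f) = 12 + 3*(J**2*f + f) = 12 + 3*(f*J**2 + f) = 12 + 3*(f + f*J**2) = 12 + (3*f + 3*f*J**2) = 12 + 3*f + 3*f*J**2)
K(Z, W) = -3 + W + Z (K(Z, W) = -3 + (Z + W) = -3 + (W + Z) = -3 + W + Z)
l(E, T) = 216 + E + T (l(E, T) = (E + T) + 216 = 216 + E + T)
l(K(-3, Y(5, L)), -29) - 48015 = (216 + (-3 + (12 + 3*0 + 3*0*5**2) - 3) - 29) - 48015 = (216 + (-3 + (12 + 0 + 3*0*25) - 3) - 29) - 48015 = (216 + (-3 + (12 + 0 + 0) - 3) - 29) - 48015 = (216 + (-3 + 12 - 3) - 29) - 48015 = (216 + 6 - 29) - 48015 = 193 - 48015 = -47822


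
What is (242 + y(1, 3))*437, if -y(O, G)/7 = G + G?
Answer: 87400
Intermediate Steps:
y(O, G) = -14*G (y(O, G) = -7*(G + G) = -14*G)
(242 + y(1, 3))*437 = (242 - 14*3)*437 = (242 - 42)*437 = 200*437 = 87400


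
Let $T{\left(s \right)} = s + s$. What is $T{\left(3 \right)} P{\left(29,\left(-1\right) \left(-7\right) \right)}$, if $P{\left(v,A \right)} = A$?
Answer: $42$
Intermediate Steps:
$T{\left(s \right)} = 2 s$
$T{\left(3 \right)} P{\left(29,\left(-1\right) \left(-7\right) \right)} = 2 \cdot 3 \left(\left(-1\right) \left(-7\right)\right) = 6 \cdot 7 = 42$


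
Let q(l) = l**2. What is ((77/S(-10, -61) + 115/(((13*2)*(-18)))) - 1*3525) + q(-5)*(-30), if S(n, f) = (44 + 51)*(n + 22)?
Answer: -95037211/22230 ≈ -4275.2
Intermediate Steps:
S(n, f) = 2090 + 95*n (S(n, f) = 95*(22 + n) = 2090 + 95*n)
((77/S(-10, -61) + 115/(((13*2)*(-18)))) - 1*3525) + q(-5)*(-30) = ((77/(2090 + 95*(-10)) + 115/(((13*2)*(-18)))) - 1*3525) + (-5)**2*(-30) = ((77/(2090 - 950) + 115/((26*(-18)))) - 3525) + 25*(-30) = ((77/1140 + 115/(-468)) - 3525) - 750 = ((77*(1/1140) + 115*(-1/468)) - 3525) - 750 = ((77/1140 - 115/468) - 3525) - 750 = (-3961/22230 - 3525) - 750 = -78364711/22230 - 750 = -95037211/22230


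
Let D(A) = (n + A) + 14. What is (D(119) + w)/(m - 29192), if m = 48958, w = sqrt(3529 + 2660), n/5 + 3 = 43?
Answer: 333/19766 + sqrt(6189)/19766 ≈ 0.020827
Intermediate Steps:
n = 200 (n = -15 + 5*43 = -15 + 215 = 200)
D(A) = 214 + A (D(A) = (200 + A) + 14 = 214 + A)
w = sqrt(6189) ≈ 78.670
(D(119) + w)/(m - 29192) = ((214 + 119) + sqrt(6189))/(48958 - 29192) = (333 + sqrt(6189))/19766 = (333 + sqrt(6189))*(1/19766) = 333/19766 + sqrt(6189)/19766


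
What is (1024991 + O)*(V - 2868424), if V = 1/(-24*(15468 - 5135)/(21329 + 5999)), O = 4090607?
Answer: -454870170174917216/30999 ≈ -1.4674e+13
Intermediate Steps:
V = -3416/30999 (V = 1/(-247992/27328) = 1/(-24*10333/27328) = 1/(-30999/3416) = -3416/30999 ≈ -0.11020)
(1024991 + O)*(V - 2868424) = (1024991 + 4090607)*(-3416/30999 - 2868424) = 5115598*(-88918278992/30999) = -454870170174917216/30999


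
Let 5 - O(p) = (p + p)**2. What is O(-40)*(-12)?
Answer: 76740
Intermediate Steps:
O(p) = 5 - 4*p**2 (O(p) = 5 - (p + p)**2 = 5 - (2*p)**2 = 5 - 4*p**2)
O(-40)*(-12) = (5 - 4*(-40)**2)*(-12) = (5 - 4*1600)*(-12) = (5 - 6400)*(-12) = -6395*(-12) = 76740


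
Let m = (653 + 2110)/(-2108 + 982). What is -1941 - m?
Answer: -2182803/1126 ≈ -1938.5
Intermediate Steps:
m = -2763/1126 (m = 2763/(-1126) = 2763*(-1/1126) = -2763/1126 ≈ -2.4538)
-1941 - m = -1941 - 1*(-2763/1126) = -1941 + 2763/1126 = -2182803/1126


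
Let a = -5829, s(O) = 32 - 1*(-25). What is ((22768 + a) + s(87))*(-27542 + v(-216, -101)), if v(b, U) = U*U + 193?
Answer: -291447408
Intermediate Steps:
v(b, U) = 193 + U² (v(b, U) = U² + 193 = 193 + U²)
s(O) = 57 (s(O) = 32 + 25 = 57)
((22768 + a) + s(87))*(-27542 + v(-216, -101)) = ((22768 - 5829) + 57)*(-27542 + (193 + (-101)²)) = (16939 + 57)*(-27542 + (193 + 10201)) = 16996*(-27542 + 10394) = 16996*(-17148) = -291447408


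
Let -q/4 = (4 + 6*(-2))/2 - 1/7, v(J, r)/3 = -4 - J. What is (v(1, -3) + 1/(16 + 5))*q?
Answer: -36424/147 ≈ -247.78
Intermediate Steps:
v(J, r) = -12 - 3*J (v(J, r) = 3*(-4 - J) = -12 - 3*J)
q = 116/7 (q = -4*((4 + 6*(-2))/2 - 1/7) = -4*((4 - 12)*(½) - 1*⅐) = -4*(-8*½ - ⅐) = -4*(-4 - ⅐) = -4*(-29/7) = 116/7 ≈ 16.571)
(v(1, -3) + 1/(16 + 5))*q = ((-12 - 3*1) + 1/(16 + 5))*(116/7) = ((-12 - 3) + 1/21)*(116/7) = (-15 + 1/21)*(116/7) = -314/21*116/7 = -36424/147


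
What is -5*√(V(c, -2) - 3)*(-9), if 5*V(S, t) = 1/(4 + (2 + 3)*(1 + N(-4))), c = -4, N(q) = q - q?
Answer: 3*I*√670 ≈ 77.653*I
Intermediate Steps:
N(q) = 0
V(S, t) = 1/45 (V(S, t) = 1/(5*(4 + (2 + 3)*(1 + 0))) = 1/(5*(4 + 5*1)) = 1/(5*(4 + 5)) = (⅕)/9 = (⅕)*(⅑) = 1/45)
-5*√(V(c, -2) - 3)*(-9) = -5*√(1/45 - 3)*(-9) = -I*√670/3*(-9) = 3*I*√670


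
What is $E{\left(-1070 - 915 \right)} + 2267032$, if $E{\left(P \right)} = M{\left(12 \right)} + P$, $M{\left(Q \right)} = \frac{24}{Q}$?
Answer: $2265049$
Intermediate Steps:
$E{\left(P \right)} = 2 + P$ ($E{\left(P \right)} = \frac{24}{12} + P = 24 \cdot \frac{1}{12} + P = 2 + P$)
$E{\left(-1070 - 915 \right)} + 2267032 = \left(2 - 1985\right) + 2267032 = -1983 + 2267032 = 2265049$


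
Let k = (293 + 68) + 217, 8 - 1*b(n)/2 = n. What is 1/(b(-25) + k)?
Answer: 1/644 ≈ 0.0015528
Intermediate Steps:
b(n) = 16 - 2*n
k = 578 (k = 361 + 217 = 578)
1/(b(-25) + k) = 1/((16 - 2*(-25)) + 578) = 1/((16 + 50) + 578) = 1/(66 + 578) = 1/644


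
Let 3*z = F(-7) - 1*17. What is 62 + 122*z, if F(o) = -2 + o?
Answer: -2986/3 ≈ -995.33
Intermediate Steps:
z = -26/3 (z = ((-2 - 7) - 1*17)/3 = (-9 - 17)/3 = (1/3)*(-26) = -26/3 ≈ -8.6667)
62 + 122*z = 62 + 122*(-26/3) = 62 - 3172/3 = -2986/3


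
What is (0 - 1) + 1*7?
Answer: 6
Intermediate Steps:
(0 - 1) + 1*7 = -1 + 7 = 6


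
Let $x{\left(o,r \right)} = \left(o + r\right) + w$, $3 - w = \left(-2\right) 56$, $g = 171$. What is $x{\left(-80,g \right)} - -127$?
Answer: $333$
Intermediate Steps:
$w = 115$ ($w = 3 - \left(-2\right) 56 = 3 - -112 = 3 + 112 = 115$)
$x{\left(o,r \right)} = 115 + o + r$ ($x{\left(o,r \right)} = \left(o + r\right) + 115 = 115 + o + r$)
$x{\left(-80,g \right)} - -127 = \left(115 - 80 + 171\right) - -127 = 206 + 127 = 333$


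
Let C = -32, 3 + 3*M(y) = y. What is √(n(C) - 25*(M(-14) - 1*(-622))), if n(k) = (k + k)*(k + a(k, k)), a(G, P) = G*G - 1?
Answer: I*√709491/3 ≈ 280.77*I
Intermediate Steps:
M(y) = -1 + y/3
a(G, P) = -1 + G² (a(G, P) = G² - 1 = -1 + G²)
n(k) = 2*k*(-1 + k + k²) (n(k) = (k + k)*(k + (-1 + k²)) = (2*k)*(-1 + k + k²) = 2*k*(-1 + k + k²))
√(n(C) - 25*(M(-14) - 1*(-622))) = √(2*(-32)*(-1 - 32 + (-32)²) - 25*((-1 + (⅓)*(-14)) - 1*(-622))) = √(2*(-32)*(-1 - 32 + 1024) - 25*((-1 - 14/3) + 622)) = √(2*(-32)*991 - 25*(-17/3 + 622)) = √(-63424 - 25*1849/3) = √(-63424 - 46225/3) = √(-236497/3) = I*√709491/3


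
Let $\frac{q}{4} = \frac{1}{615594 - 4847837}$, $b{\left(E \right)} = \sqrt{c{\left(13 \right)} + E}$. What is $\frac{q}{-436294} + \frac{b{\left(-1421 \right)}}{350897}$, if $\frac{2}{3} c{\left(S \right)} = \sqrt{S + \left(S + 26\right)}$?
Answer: $\frac{2}{923251113721} + \frac{\sqrt{-1421 + 3 \sqrt{13}}}{350897} \approx 2.1663 \cdot 10^{-12} + 0.00010702 i$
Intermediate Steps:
$c{\left(S \right)} = \frac{3 \sqrt{26 + 2 S}}{2}$ ($c{\left(S \right)} = \frac{3 \sqrt{S + \left(S + 26\right)}}{2} = \frac{3 \sqrt{S + \left(26 + S\right)}}{2} = \frac{3 \sqrt{26 + 2 S}}{2}$)
$b{\left(E \right)} = \sqrt{E + 3 \sqrt{13}}$ ($b{\left(E \right)} = \sqrt{\frac{3 \sqrt{26 + 2 \cdot 13}}{2} + E} = \sqrt{\frac{3 \sqrt{26 + 26}}{2} + E} = \sqrt{\frac{3 \sqrt{52}}{2} + E} = \sqrt{\frac{3 \cdot 2 \sqrt{13}}{2} + E} = \sqrt{3 \sqrt{13} + E} = \sqrt{E + 3 \sqrt{13}}$)
$q = - \frac{4}{4232243}$ ($q = \frac{4}{615594 - 4847837} = \frac{4}{-4232243} = 4 \left(- \frac{1}{4232243}\right) = - \frac{4}{4232243} \approx -9.4513 \cdot 10^{-7}$)
$\frac{q}{-436294} + \frac{b{\left(-1421 \right)}}{350897} = - \frac{4}{4232243 \left(-436294\right)} + \frac{\sqrt{-1421 + 3 \sqrt{13}}}{350897} = \left(- \frac{4}{4232243}\right) \left(- \frac{1}{436294}\right) + \sqrt{-1421 + 3 \sqrt{13}} \cdot \frac{1}{350897} = \frac{2}{923251113721} + \frac{\sqrt{-1421 + 3 \sqrt{13}}}{350897}$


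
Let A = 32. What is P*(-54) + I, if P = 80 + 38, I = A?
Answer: -6340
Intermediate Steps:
I = 32
P = 118
P*(-54) + I = 118*(-54) + 32 = -6372 + 32 = -6340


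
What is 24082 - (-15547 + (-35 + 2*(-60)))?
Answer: 39784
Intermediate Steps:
24082 - (-15547 + (-35 + 2*(-60))) = 24082 - (-15547 + (-35 - 120)) = 24082 - (-15547 - 155) = 24082 - 1*(-15702) = 24082 + 15702 = 39784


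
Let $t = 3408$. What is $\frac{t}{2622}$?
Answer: $\frac{568}{437} \approx 1.2998$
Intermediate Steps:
$\frac{t}{2622} = \frac{3408}{2622} = 3408 \cdot \frac{1}{2622} = \frac{568}{437}$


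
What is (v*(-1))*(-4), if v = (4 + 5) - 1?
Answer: 32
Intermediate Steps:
v = 8 (v = 9 - 1 = 8)
(v*(-1))*(-4) = (8*(-1))*(-4) = -8*(-4) = 32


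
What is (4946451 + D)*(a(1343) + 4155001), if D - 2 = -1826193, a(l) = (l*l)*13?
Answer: 86126783193880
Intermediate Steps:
a(l) = 13*l**2 (a(l) = l**2*13 = 13*l**2)
D = -1826191 (D = 2 - 1826193 = -1826191)
(4946451 + D)*(a(1343) + 4155001) = (4946451 - 1826191)*(13*1343**2 + 4155001) = 3120260*(13*1803649 + 4155001) = 3120260*(23447437 + 4155001) = 3120260*27602438 = 86126783193880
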